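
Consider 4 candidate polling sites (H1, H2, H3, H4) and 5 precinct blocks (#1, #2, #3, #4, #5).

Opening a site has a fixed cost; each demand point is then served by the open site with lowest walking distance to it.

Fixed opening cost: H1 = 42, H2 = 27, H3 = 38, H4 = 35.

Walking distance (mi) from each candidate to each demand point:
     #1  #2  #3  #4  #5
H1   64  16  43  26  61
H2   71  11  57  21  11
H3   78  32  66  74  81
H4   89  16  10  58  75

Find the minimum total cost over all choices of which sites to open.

Open {H2, H4}: assign each demand point to its cheapest open site.
  #1→H2 71, #2→H2 11, #3→H4 10, #4→H2 21, #5→H2 11
  walking distance 124, fixed 62 → total 186.
Compare {H2}: walking distance 171 + fixed 27 = 198.
Compare {H1, H2}: walking distance 150 + fixed 69 = 219.
Compare {H1, H2, H4}: walking distance 117 + fixed 104 = 221.
All other subsets cost ≥ 198. Minimum total cost: 186.

186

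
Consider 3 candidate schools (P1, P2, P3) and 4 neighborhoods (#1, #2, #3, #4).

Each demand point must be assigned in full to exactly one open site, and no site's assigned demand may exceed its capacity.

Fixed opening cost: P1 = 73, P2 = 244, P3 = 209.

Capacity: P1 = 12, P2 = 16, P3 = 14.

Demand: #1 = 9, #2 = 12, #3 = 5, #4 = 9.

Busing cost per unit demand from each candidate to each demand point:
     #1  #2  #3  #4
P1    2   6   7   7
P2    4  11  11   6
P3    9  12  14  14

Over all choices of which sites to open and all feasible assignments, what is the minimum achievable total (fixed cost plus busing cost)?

788

Open {P1, P2, P3}; cheapest assignment that respects the capacities:
  P1 (cap 12, load 12): #2 — cost 12×6 = 72
  P2 (cap 16, load 14): #3, #4 — cost 5×11 + 9×6 = 109
  P3 (cap 14, load 9): #1 — cost 9×9 = 81
  Shipping 262, fixed 526 → total 788.
  Any other capacity-feasible assignment to {P1, P2, P3} ships for at least 262.
Total demand is 35 and no other set of sites has combined capacity ≥ 35, so {P1, P2, P3} is the only feasible choice of open sites. Minimum: 788.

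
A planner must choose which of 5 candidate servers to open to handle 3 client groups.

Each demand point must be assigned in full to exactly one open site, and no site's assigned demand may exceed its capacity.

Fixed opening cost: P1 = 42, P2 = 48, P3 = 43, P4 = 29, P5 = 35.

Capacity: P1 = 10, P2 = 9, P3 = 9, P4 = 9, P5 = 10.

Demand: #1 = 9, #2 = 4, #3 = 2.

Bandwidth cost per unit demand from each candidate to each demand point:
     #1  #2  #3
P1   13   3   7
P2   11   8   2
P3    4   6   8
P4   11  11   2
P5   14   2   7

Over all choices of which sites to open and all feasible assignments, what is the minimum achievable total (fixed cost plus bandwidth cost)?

136

Open {P3, P5}; cheapest assignment that respects the capacities:
  P3 (cap 9, load 9): #1 — cost 9×4 = 36
  P5 (cap 10, load 6): #2, #3 — cost 4×2 + 2×7 = 22
  Shipping 58, fixed 78 → total 136.
  Any other capacity-feasible assignment to {P3, P5} ships for at least 58.
Compare {P1, P3}: its best feasible assignment gives total 147.
Compare {P3, P4, P5}: its best feasible assignment gives total 155.
Every other set of open sites that can feasibly serve all demand totals ≥ 147 even under its best assignment. Minimum: 136.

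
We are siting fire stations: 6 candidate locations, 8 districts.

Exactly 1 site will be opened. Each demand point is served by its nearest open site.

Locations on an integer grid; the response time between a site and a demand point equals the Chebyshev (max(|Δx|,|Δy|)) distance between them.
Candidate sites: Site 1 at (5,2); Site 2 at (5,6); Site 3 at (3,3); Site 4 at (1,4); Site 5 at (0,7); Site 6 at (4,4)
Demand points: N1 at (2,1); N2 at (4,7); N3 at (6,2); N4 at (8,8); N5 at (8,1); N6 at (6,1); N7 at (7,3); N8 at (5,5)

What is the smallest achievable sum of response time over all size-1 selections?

23

Open {Site 6}.
  N1→Site 6 3, N2→Site 6 3, N3→Site 6 2, N4→Site 6 4, N5→Site 6 4, N6→Site 6 3, N7→Site 6 3, N8→Site 6 1  ⇒ total 23.
Compare {Site 1}: total 24.
Compare {Site 2}: total 27.
No size-1 selection does better; minimum is 23.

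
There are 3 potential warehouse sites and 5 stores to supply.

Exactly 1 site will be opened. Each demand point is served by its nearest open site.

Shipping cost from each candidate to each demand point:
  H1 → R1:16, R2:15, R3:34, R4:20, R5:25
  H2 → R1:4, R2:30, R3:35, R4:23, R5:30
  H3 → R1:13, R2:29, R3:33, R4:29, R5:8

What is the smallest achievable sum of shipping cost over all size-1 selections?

110

Open {H1}.
  R1→H1 16, R2→H1 15, R3→H1 34, R4→H1 20, R5→H1 25  ⇒ total 110.
Compare {H3}: total 112.
Compare {H2}: total 122.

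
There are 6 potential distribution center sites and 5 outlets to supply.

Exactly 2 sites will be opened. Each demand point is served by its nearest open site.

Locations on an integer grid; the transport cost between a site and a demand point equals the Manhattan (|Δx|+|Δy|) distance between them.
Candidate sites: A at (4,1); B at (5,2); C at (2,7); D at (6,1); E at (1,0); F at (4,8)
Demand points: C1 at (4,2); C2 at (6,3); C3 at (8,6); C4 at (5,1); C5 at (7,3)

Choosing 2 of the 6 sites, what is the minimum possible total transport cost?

Open {B, F}.
  C1→B 1, C2→B 2, C3→F 6, C4→B 1, C5→B 3  ⇒ total 13.
Compare {A, B}: total 14.
Compare {A, D}: total 14.
No size-2 selection does better; minimum is 13.

13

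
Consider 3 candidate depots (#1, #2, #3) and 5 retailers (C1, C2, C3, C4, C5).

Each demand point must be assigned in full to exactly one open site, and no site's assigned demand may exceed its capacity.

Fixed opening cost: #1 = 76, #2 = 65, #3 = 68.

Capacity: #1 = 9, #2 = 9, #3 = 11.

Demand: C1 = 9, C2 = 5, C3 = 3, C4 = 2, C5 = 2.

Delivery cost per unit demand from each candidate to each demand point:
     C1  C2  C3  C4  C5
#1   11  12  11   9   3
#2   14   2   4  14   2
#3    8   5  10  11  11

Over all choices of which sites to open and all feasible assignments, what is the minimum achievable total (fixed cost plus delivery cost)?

327

Open {#1, #2, #3}; cheapest assignment that respects the capacities:
  #1 (cap 9, load 4): C4, C5 — cost 2×9 + 2×3 = 24
  #2 (cap 9, load 8): C2, C3 — cost 5×2 + 3×4 = 22
  #3 (cap 11, load 9): C1 — cost 9×8 = 72
  Shipping 118, fixed 209 → total 327.
  Any other capacity-feasible assignment to {#1, #2, #3} ships for at least 118.
Total demand is 21 and no other set of sites has combined capacity ≥ 21, so {#1, #2, #3} is the only feasible choice of open sites. Minimum: 327.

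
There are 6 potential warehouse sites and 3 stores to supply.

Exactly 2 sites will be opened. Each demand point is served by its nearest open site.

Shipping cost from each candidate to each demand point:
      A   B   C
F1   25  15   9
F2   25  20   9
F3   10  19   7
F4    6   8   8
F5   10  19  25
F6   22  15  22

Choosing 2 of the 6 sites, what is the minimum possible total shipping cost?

21

Open {F3, F4}.
  A→F4 6, B→F4 8, C→F3 7  ⇒ total 21.
Compare {F1, F4}: total 22.
Compare {F2, F4}: total 22.
No size-2 selection does better; minimum is 21.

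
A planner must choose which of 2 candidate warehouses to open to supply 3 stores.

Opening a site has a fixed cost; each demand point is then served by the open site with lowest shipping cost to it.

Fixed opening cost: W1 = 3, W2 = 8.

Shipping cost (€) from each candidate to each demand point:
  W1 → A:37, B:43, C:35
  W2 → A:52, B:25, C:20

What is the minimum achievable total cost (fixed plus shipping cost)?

93

Open {W1, W2}: assign each demand point to its cheapest open site.
  A→W1 37, B→W2 25, C→W2 20
  shipping cost 82, fixed 11 → total 93.
Compare {W2}: shipping cost 97 + fixed 8 = 105.
Compare {W1}: shipping cost 115 + fixed 3 = 118.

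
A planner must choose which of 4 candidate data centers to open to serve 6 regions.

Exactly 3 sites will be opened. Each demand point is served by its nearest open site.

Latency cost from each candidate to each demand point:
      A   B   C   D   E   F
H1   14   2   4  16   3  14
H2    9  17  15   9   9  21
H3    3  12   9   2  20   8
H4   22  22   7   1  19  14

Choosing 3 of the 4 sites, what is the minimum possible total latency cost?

Open {H1, H3, H4}.
  A→H3 3, B→H1 2, C→H1 4, D→H4 1, E→H1 3, F→H3 8  ⇒ total 21.
Compare {H1, H2, H3}: total 22.
Compare {H1, H2, H4}: total 33.
No size-3 selection does better; minimum is 21.

21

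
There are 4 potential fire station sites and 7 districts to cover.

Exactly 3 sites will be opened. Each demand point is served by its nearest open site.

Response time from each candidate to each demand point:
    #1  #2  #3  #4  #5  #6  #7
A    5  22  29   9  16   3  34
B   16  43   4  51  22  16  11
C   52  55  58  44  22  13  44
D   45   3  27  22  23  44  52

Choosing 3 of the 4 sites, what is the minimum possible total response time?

51

Open {A, B, D}.
  #1→A 5, #2→D 3, #3→B 4, #4→A 9, #5→A 16, #6→A 3, #7→B 11  ⇒ total 51.
Compare {A, B, C}: total 70.
Compare {B, C, D}: total 91.
No size-3 selection does better; minimum is 51.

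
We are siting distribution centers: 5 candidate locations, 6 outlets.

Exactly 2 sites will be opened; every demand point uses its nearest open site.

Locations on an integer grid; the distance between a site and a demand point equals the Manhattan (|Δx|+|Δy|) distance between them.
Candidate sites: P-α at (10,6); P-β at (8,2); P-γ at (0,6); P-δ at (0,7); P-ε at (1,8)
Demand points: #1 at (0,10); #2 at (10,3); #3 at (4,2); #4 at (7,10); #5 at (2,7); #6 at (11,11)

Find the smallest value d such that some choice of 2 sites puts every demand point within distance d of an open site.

8

Open {P-α, P-γ}.
  Farthest demand point is #3 at distance 8 (to P-γ); all others are ≤ 8.
With {P-α, P-δ} the worst case is 9.
With {P-α, P-ε} the worst case is 9.
No size-2 selection achieves below 8.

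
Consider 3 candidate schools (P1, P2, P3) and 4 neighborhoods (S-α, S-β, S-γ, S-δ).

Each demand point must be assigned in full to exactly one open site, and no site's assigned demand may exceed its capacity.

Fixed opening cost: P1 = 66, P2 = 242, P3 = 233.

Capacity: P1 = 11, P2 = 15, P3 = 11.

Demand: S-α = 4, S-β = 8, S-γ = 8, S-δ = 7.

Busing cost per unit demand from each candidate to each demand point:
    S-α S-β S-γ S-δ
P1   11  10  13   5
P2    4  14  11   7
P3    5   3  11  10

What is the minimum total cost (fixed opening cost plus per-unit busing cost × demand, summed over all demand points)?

Open {P1, P2, P3}; cheapest assignment that respects the capacities:
  P1 (cap 11, load 7): S-δ — cost 7×5 = 35
  P2 (cap 15, load 12): S-α, S-γ — cost 4×4 + 8×11 = 104
  P3 (cap 11, load 8): S-β — cost 8×3 = 24
  Shipping 163, fixed 541 → total 704.
  Any other capacity-feasible assignment to {P1, P2, P3} ships for at least 163.
Total demand is 27 and no other set of sites has combined capacity ≥ 27, so {P1, P2, P3} is the only feasible choice of open sites. Minimum: 704.

704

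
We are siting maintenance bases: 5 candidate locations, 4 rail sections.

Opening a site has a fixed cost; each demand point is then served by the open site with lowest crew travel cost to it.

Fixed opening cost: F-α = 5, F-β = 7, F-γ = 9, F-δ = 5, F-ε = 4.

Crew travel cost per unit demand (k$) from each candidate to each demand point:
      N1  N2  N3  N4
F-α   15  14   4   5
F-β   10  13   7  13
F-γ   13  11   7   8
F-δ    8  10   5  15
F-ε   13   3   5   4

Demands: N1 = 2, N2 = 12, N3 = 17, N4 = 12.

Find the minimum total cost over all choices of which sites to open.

Open {F-α, F-δ, F-ε}: assign each demand point to its cheapest open site.
  N1→F-δ 2×8=16, N2→F-ε 12×3=36, N3→F-α 17×4=68, N4→F-ε 12×4=48
  crew travel cost 168, fixed 14 → total 182.
Compare {F-α, F-ε}: crew travel cost 178 + fixed 9 = 187.
Compare {F-α, F-β, F-ε}: crew travel cost 172 + fixed 16 = 188.
Compare {F-α, F-β, F-δ, F-ε}: crew travel cost 168 + fixed 21 = 189.
All other subsets cost ≥ 187. Minimum total cost: 182.

182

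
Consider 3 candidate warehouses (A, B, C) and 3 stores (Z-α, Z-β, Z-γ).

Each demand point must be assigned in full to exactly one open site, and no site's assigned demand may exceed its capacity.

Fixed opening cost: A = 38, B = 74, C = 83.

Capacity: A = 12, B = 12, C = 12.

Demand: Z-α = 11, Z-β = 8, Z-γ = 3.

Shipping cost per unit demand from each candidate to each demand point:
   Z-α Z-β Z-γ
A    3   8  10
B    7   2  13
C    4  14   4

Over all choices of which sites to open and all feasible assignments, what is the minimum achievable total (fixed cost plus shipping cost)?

Open {A, B}; cheapest assignment that respects the capacities:
  A (cap 12, load 11): Z-α — cost 11×3 = 33
  B (cap 12, load 11): Z-β, Z-γ — cost 8×2 + 3×13 = 55
  Shipping 88, fixed 112 → total 200.
  Any other capacity-feasible assignment to {A, B} ships for at least 88.
Compare {B, C}: its best feasible assignment gives total 256.
Compare {A, B, C}: its best feasible assignment gives total 256.
Every other set of open sites that can feasibly serve all demand totals ≥ 256 even under its best assignment. Minimum: 200.

200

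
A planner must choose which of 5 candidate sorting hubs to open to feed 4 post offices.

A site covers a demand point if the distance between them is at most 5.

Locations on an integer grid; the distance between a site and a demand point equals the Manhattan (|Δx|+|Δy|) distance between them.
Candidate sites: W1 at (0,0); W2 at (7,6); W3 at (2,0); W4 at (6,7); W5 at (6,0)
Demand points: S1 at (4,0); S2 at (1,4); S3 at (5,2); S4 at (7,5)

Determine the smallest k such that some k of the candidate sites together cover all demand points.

2

Coverage sets (demand points within 5 of each site):
  W1: {S1, S2}
  W2: {S4}
  W3: {S1, S2, S3}
  W4: {S4}
  W5: {S1, S3}
No single site covers all 4 demand points.
But {W2, W3} covers everything, so the minimum is 2.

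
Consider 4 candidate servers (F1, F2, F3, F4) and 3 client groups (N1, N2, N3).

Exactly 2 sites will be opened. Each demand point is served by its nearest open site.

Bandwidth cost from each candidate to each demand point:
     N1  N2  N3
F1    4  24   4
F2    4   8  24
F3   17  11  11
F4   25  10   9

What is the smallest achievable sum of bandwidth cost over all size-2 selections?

16

Open {F1, F2}.
  N1→F1 4, N2→F2 8, N3→F1 4  ⇒ total 16.
Compare {F1, F4}: total 18.
Compare {F1, F3}: total 19.
No size-2 selection does better; minimum is 16.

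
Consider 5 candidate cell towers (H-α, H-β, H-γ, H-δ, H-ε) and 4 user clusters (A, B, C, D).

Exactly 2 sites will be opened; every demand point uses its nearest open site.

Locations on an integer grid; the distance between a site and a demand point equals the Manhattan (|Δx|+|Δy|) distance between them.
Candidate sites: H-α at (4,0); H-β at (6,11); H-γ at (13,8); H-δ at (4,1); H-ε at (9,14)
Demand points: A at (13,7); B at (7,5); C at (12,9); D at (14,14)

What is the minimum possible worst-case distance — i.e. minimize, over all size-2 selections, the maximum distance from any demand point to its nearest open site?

7

Open {H-β, H-γ}.
  Farthest demand point is B at distance 7 (to H-β); all others are ≤ 7.
With {H-γ, H-δ} the worst case is 7.
With {H-α, H-γ} the worst case is 8.
No size-2 selection achieves below 7.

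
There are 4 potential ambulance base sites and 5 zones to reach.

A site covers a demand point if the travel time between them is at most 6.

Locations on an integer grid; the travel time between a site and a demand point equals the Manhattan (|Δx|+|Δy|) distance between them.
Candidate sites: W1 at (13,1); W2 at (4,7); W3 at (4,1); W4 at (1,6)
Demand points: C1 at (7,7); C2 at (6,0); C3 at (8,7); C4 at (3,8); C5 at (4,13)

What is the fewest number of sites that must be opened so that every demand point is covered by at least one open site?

Coverage sets (demand points within 6 of each site):
  W1: {}
  W2: {C1, C3, C4, C5}
  W3: {C2}
  W4: {C4}
No single site covers all 5 demand points.
But {W2, W3} covers everything, so the minimum is 2.

2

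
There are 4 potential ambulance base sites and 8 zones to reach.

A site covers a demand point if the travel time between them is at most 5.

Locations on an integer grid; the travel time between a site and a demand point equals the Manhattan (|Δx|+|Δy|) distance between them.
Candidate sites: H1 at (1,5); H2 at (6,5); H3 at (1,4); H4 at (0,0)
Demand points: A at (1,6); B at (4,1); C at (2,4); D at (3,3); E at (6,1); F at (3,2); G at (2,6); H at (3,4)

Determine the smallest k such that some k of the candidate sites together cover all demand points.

Coverage sets (demand points within 5 of each site):
  H1: {A, C, D, F, G, H}
  H2: {C, D, E, G, H}
  H3: {A, C, D, F, G, H}
  H4: {B, F}
No 2 sites suffice: every size-2 union leaves at least one demand point uncovered.
But {H1, H2, H4} covers everything, so the minimum is 3.

3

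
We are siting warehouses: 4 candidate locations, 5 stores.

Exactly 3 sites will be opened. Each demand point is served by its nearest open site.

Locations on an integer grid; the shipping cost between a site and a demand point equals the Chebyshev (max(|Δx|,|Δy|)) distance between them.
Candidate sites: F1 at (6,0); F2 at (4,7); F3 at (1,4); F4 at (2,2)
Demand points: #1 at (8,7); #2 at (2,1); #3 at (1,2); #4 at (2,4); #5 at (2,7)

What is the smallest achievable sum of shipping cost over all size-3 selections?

9

Open {F2, F3, F4}.
  #1→F2 4, #2→F4 1, #3→F4 1, #4→F3 1, #5→F2 2  ⇒ total 9.
Compare {F1, F2, F4}: total 10.
Compare {F1, F2, F3}: total 12.
No size-3 selection does better; minimum is 9.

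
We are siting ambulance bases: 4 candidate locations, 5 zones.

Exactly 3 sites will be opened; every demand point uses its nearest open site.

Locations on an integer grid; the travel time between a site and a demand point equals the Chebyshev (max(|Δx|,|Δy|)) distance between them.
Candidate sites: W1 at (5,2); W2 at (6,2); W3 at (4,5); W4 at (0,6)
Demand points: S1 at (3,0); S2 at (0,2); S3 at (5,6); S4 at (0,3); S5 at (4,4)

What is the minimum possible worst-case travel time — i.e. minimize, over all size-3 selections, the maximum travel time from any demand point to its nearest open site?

4

Open {W1, W2, W3}.
  Farthest demand point is S2 at travel time 4 (to W3); all others are ≤ 4.
With {W1, W2, W4} the worst case is 4.
With {W1, W3, W4} the worst case is 4.
No size-3 selection achieves below 4.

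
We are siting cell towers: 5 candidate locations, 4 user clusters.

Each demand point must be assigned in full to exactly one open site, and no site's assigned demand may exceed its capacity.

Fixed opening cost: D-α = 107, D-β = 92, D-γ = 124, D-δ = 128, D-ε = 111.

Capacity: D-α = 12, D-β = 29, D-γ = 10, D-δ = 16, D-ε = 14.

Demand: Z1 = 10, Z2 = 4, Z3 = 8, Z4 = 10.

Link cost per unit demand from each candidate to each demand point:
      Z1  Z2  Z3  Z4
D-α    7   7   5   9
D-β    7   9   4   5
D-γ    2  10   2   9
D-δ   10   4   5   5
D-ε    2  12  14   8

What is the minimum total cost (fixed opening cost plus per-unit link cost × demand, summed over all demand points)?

Open {D-β, D-ε}; cheapest assignment that respects the capacities:
  D-β (cap 29, load 22): Z2, Z3, Z4 — cost 4×9 + 8×4 + 10×5 = 118
  D-ε (cap 14, load 10): Z1 — cost 10×2 = 20
  Shipping 138, fixed 203 → total 341.
  Any other capacity-feasible assignment to {D-β, D-ε} ships for at least 138.
Compare {D-β, D-γ}: its best feasible assignment gives total 354.
Compare {D-α, D-β}: its best feasible assignment gives total 379.
Every other set of open sites that can feasibly serve all demand totals ≥ 354 even under its best assignment. Minimum: 341.

341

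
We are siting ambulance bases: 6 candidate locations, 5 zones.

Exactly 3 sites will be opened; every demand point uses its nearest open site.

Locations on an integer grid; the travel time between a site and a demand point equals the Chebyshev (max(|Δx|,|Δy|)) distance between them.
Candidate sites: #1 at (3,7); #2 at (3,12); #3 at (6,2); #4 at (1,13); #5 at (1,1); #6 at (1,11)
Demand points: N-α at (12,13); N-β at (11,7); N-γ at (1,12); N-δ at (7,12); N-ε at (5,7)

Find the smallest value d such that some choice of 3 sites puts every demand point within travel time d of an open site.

Open {#1, #2, #3}.
  Farthest demand point is N-α at travel time 9 (to #1); all others are ≤ 9.
With {#1, #2, #4} the worst case is 9.
With {#1, #2, #5} the worst case is 9.
No size-3 selection achieves below 9.

9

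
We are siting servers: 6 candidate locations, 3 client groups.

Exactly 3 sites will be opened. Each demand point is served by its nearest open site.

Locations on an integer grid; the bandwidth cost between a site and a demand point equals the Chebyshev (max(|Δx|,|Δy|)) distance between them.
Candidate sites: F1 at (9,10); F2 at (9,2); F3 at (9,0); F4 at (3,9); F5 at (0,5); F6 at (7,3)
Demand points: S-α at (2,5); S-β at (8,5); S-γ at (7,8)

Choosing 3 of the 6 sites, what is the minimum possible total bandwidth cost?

6

Open {F1, F5, F6}.
  S-α→F5 2, S-β→F6 2, S-γ→F1 2  ⇒ total 6.
Compare {F1, F2, F5}: total 7.
Compare {F1, F4, F6}: total 8.
No size-3 selection does better; minimum is 6.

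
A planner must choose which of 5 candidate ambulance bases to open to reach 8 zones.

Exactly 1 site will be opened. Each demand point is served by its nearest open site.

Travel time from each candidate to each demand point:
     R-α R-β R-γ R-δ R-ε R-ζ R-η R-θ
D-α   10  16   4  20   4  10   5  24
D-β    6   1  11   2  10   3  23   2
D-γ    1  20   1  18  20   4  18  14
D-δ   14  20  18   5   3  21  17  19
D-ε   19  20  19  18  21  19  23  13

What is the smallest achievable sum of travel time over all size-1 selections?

58

Open {D-β}.
  R-α→D-β 6, R-β→D-β 1, R-γ→D-β 11, R-δ→D-β 2, R-ε→D-β 10, R-ζ→D-β 3, R-η→D-β 23, R-θ→D-β 2  ⇒ total 58.
Compare {D-α}: total 93.
Compare {D-γ}: total 96.
No size-1 selection does better; minimum is 58.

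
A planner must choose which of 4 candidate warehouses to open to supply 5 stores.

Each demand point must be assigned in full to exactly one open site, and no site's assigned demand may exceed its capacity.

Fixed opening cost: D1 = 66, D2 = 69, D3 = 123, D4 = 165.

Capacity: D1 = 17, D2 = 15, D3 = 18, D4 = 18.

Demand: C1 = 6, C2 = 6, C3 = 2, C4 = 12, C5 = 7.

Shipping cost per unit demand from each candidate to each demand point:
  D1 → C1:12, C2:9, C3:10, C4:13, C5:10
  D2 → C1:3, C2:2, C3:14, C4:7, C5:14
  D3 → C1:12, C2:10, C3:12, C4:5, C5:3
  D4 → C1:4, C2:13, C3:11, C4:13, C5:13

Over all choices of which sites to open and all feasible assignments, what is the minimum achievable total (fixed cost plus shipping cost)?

438

Open {D1, D2, D3}; cheapest assignment that respects the capacities:
  D1 (cap 17, load 9): C3, C5 — cost 2×10 + 7×10 = 90
  D2 (cap 15, load 12): C1, C2 — cost 6×3 + 6×2 = 30
  D3 (cap 18, load 12): C4 — cost 12×5 = 60
  Shipping 180, fixed 258 → total 438.
  Any other capacity-feasible assignment to {D1, D2, D3} ships for at least 180.
Compare {D2, D3}: its best feasible assignment gives total 456.
Compare {D1, D3}: its best feasible assignment gives total 465.
Every other set of open sites that can feasibly serve all demand totals ≥ 456 even under its best assignment. Minimum: 438.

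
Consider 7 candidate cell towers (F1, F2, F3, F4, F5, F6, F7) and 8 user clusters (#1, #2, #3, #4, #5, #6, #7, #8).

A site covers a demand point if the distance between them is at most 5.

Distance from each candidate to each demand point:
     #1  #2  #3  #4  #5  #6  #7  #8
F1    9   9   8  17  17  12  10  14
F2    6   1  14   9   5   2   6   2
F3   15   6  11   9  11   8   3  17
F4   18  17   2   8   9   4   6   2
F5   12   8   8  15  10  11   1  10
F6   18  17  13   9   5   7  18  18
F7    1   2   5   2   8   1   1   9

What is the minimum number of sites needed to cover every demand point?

2

Coverage sets (demand points within 5 of each site):
  F1: {}
  F2: {#2, #5, #6, #8}
  F3: {#7}
  F4: {#3, #6, #8}
  F5: {#7}
  F6: {#5}
  F7: {#1, #2, #3, #4, #6, #7}
No single site covers all 8 demand points.
But {F2, F7} covers everything, so the minimum is 2.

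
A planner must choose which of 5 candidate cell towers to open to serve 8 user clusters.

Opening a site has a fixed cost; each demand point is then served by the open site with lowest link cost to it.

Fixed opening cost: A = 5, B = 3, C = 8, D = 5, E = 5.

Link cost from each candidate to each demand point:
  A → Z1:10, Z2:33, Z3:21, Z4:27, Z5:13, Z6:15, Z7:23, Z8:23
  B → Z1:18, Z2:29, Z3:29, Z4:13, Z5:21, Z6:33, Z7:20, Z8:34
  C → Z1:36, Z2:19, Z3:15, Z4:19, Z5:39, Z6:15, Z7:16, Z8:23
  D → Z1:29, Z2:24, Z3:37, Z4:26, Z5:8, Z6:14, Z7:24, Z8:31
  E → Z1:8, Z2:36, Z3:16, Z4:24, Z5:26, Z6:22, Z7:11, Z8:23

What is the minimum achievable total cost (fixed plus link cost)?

130

Open {B, D, E}: assign each demand point to its cheapest open site.
  Z1→E 8, Z2→D 24, Z3→E 16, Z4→B 13, Z5→D 8, Z6→D 14, Z7→E 11, Z8→E 23
  link cost 117, fixed 13 → total 130.
Compare {B, C, D, E}: link cost 111 + fixed 21 = 132.
Compare {C, D, E}: link cost 117 + fixed 18 = 135.
Compare {A, B, D, E}: link cost 117 + fixed 18 = 135.
All other subsets cost ≥ 132. Minimum total cost: 130.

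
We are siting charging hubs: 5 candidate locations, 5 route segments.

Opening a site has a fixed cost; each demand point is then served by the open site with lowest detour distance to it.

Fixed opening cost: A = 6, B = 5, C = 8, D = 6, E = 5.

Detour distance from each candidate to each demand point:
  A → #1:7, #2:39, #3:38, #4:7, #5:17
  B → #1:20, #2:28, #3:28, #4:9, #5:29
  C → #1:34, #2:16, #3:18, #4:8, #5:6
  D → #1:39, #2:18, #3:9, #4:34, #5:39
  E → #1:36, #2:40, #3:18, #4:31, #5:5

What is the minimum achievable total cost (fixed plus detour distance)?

Open {A, D, E}: assign each demand point to its cheapest open site.
  #1→A 7, #2→D 18, #3→D 9, #4→A 7, #5→E 5
  detour distance 46, fixed 17 → total 63.
Compare {A, C, D}: detour distance 45 + fixed 20 = 65.
Compare {A, C}: detour distance 54 + fixed 14 = 68.
Compare {A, B, D, E}: detour distance 46 + fixed 22 = 68.
All other subsets cost ≥ 65. Minimum total cost: 63.

63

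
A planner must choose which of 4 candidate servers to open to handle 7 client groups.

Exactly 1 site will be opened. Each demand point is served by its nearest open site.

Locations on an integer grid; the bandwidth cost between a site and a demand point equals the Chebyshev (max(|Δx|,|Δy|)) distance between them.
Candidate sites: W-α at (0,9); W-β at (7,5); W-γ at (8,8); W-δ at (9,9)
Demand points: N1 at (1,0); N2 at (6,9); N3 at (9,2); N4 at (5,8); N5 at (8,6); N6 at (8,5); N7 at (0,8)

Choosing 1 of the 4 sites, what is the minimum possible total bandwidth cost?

Open {W-β}.
  N1→W-β 6, N2→W-β 4, N3→W-β 3, N4→W-β 3, N5→W-β 1, N6→W-β 1, N7→W-β 7  ⇒ total 25.
Compare {W-γ}: total 32.
Compare {W-δ}: total 39.
No size-1 selection does better; minimum is 25.

25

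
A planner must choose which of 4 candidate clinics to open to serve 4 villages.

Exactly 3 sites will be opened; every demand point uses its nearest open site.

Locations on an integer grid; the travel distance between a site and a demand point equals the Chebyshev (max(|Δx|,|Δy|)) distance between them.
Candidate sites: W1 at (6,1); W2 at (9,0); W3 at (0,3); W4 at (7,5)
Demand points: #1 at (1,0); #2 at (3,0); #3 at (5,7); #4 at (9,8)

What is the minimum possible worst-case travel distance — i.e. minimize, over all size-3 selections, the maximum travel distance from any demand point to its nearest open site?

Open {W1, W3, W4}.
  Farthest demand point is #1 at travel distance 3 (to W3); all others are ≤ 3.
With {W2, W3, W4} the worst case is 3.
With {W1, W2, W4} the worst case is 5.
No size-3 selection achieves below 3.

3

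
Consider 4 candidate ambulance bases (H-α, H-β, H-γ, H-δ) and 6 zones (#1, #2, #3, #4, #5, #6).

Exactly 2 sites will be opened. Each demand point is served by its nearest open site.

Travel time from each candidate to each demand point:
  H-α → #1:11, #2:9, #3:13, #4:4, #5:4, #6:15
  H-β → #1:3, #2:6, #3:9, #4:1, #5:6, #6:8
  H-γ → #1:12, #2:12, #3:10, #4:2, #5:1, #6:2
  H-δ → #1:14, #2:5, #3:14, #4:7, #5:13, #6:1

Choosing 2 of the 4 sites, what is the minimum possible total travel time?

22

Open {H-β, H-γ}.
  #1→H-β 3, #2→H-β 6, #3→H-β 9, #4→H-β 1, #5→H-γ 1, #6→H-γ 2  ⇒ total 22.
Compare {H-β, H-δ}: total 25.
Compare {H-α, H-β}: total 31.
No size-2 selection does better; minimum is 22.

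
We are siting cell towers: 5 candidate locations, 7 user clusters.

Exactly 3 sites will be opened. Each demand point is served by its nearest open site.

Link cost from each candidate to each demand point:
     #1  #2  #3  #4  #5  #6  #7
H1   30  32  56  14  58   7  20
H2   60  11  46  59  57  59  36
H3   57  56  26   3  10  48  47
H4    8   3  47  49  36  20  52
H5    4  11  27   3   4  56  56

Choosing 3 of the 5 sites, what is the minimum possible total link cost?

68

Open {H1, H4, H5}.
  #1→H5 4, #2→H4 3, #3→H5 27, #4→H5 3, #5→H5 4, #6→H1 7, #7→H1 20  ⇒ total 68.
Compare {H1, H3, H5}: total 75.
Compare {H1, H2, H5}: total 76.
No size-3 selection does better; minimum is 68.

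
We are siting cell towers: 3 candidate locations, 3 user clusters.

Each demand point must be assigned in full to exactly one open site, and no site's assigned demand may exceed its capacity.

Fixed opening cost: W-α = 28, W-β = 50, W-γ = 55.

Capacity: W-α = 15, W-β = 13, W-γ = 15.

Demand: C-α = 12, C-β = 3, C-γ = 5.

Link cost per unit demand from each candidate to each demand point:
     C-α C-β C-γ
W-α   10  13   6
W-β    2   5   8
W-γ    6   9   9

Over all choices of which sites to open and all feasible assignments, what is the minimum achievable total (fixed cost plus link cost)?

Open {W-α, W-β}; cheapest assignment that respects the capacities:
  W-α (cap 15, load 8): C-β, C-γ — cost 3×13 + 5×6 = 69
  W-β (cap 13, load 12): C-α — cost 12×2 = 24
  Shipping 93, fixed 78 → total 171.
  Any other capacity-feasible assignment to {W-α, W-β} ships for at least 93.
Compare {W-β, W-γ}: its best feasible assignment gives total 201.
Compare {W-α, W-γ}: its best feasible assignment gives total 212.
Every other set of open sites that can feasibly serve all demand totals ≥ 201 even under its best assignment. Minimum: 171.

171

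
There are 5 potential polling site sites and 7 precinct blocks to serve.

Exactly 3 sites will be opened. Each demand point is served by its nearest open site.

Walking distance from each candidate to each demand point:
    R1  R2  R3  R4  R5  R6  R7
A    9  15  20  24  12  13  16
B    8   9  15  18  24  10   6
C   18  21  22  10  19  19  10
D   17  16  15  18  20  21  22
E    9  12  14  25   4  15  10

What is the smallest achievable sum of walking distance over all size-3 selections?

61

Open {B, C, E}.
  R1→B 8, R2→B 9, R3→E 14, R4→C 10, R5→E 4, R6→B 10, R7→B 6  ⇒ total 61.
Compare {A, B, E}: total 69.
Compare {B, D, E}: total 69.
No size-3 selection does better; minimum is 61.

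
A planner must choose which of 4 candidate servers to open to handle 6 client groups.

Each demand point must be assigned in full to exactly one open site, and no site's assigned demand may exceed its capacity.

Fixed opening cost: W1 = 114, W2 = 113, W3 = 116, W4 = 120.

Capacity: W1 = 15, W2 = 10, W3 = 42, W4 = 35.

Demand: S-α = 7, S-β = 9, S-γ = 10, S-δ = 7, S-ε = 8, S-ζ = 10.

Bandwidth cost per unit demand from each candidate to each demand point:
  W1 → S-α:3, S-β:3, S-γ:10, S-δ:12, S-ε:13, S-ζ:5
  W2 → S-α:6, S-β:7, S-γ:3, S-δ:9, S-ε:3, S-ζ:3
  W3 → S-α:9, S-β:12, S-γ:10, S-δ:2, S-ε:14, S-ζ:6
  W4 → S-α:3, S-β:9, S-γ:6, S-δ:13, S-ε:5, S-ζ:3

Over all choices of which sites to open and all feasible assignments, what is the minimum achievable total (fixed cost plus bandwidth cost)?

509

Open {W3, W4}; cheapest assignment that respects the capacities:
  W3 (cap 42, load 16): S-β, S-δ — cost 9×12 + 7×2 = 122
  W4 (cap 35, load 35): S-α, S-γ, S-ε, S-ζ — cost 7×3 + 10×6 + 8×5 + 10×3 = 151
  Shipping 273, fixed 236 → total 509.
  Any other capacity-feasible assignment to {W3, W4} ships for at least 273.
Compare {W1, W3, W4}: its best feasible assignment gives total 542.
Compare {W2, W3, W4}: its best feasible assignment gives total 565.
Every other set of open sites that can feasibly serve all demand totals ≥ 542 even under its best assignment. Minimum: 509.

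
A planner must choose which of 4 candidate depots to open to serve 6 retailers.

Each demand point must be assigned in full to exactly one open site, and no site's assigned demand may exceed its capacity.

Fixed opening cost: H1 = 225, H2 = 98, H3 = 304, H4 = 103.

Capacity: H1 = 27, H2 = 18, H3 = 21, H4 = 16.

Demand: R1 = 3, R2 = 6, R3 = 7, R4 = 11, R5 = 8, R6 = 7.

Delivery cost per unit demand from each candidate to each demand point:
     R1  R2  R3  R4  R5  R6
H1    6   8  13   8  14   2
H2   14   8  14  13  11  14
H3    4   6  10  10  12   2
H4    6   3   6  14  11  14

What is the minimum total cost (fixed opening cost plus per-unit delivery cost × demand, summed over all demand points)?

620

Open {H1, H4}; cheapest assignment that respects the capacities:
  H1 (cap 27, load 26): R4, R5, R6 — cost 11×8 + 8×14 + 7×2 = 214
  H4 (cap 16, load 16): R1, R2, R3 — cost 3×6 + 6×3 + 7×6 = 78
  Shipping 292, fixed 328 → total 620.
  Any other capacity-feasible assignment to {H1, H4} ships for at least 292.
Compare {H1, H2}: its best feasible assignment gives total 677.
Compare {H1, H2, H4}: its best feasible assignment gives total 694.
Every other set of open sites that can feasibly serve all demand totals ≥ 677 even under its best assignment. Minimum: 620.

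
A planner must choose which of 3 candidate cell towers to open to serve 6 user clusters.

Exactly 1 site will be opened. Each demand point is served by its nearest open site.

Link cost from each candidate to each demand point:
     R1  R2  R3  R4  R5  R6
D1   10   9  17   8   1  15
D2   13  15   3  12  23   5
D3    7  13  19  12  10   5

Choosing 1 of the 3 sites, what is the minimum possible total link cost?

60

Open {D1}.
  R1→D1 10, R2→D1 9, R3→D1 17, R4→D1 8, R5→D1 1, R6→D1 15  ⇒ total 60.
Compare {D3}: total 66.
Compare {D2}: total 71.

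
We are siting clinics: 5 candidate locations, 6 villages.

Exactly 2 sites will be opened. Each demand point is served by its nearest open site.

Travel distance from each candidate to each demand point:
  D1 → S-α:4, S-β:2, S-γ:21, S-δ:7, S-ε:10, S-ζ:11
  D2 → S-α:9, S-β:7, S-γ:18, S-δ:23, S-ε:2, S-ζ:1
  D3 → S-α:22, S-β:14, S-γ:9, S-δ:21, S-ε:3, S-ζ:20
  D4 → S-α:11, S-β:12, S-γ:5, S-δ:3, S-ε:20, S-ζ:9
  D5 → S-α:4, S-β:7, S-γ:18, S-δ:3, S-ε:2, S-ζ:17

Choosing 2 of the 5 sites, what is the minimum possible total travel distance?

Open {D2, D4}.
  S-α→D2 9, S-β→D2 7, S-γ→D4 5, S-δ→D4 3, S-ε→D2 2, S-ζ→D2 1  ⇒ total 27.
Compare {D4, D5}: total 30.
Compare {D1, D4}: total 33.
No size-2 selection does better; minimum is 27.

27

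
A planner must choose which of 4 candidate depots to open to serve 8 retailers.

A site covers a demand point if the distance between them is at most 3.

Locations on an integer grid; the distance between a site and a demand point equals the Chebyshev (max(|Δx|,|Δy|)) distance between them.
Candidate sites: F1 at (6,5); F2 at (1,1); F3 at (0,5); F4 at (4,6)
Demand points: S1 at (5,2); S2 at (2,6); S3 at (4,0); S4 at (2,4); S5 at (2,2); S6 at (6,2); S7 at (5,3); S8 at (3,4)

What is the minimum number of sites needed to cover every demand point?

3

Coverage sets (demand points within 3 of each site):
  F1: {S1, S6, S7, S8}
  F2: {S3, S4, S5, S8}
  F3: {S2, S4, S5, S8}
  F4: {S2, S4, S7, S8}
No 2 sites suffice: every size-2 union leaves at least one demand point uncovered.
But {F1, F2, F3} covers everything, so the minimum is 3.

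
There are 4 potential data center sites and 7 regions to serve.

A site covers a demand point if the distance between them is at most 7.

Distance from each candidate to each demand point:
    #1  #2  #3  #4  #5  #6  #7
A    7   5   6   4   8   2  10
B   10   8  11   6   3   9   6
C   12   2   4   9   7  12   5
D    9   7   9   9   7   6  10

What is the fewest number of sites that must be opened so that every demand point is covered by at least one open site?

2

Coverage sets (demand points within 7 of each site):
  A: {#1, #2, #3, #4, #6}
  B: {#4, #5, #7}
  C: {#2, #3, #5, #7}
  D: {#2, #5, #6}
No single site covers all 7 demand points.
But {A, B} covers everything, so the minimum is 2.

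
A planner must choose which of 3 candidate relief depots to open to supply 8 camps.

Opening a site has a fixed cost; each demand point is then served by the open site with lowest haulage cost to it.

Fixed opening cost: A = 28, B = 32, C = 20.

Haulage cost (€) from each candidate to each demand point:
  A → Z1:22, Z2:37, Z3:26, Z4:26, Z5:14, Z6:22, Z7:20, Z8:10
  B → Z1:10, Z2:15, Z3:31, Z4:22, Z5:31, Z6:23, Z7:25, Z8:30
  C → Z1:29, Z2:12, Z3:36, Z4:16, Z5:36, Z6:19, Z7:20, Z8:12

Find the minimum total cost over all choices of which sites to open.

187

Open {A, C}: assign each demand point to its cheapest open site.
  Z1→A 22, Z2→C 12, Z3→A 26, Z4→C 16, Z5→A 14, Z6→C 19, Z7→A 20, Z8→A 10
  haulage cost 139, fixed 48 → total 187.
Compare {A, B}: haulage cost 139 + fixed 60 = 199.
Compare {C}: haulage cost 180 + fixed 20 = 200.
Compare {B, C}: haulage cost 151 + fixed 52 = 203.
All other subsets cost ≥ 199. Minimum total cost: 187.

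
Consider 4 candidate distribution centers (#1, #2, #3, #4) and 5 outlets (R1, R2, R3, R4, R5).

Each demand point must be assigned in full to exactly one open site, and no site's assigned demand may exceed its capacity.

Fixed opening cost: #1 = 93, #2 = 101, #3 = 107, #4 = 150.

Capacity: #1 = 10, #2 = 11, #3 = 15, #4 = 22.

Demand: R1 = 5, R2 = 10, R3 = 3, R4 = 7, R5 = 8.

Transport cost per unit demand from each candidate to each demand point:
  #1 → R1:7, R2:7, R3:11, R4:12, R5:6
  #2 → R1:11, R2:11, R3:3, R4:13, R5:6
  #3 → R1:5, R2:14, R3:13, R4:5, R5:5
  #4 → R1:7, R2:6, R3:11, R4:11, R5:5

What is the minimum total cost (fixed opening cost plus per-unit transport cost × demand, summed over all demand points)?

Open {#3, #4}; cheapest assignment that respects the capacities:
  #3 (cap 15, load 12): R1, R4 — cost 5×5 + 7×5 = 60
  #4 (cap 22, load 21): R2, R3, R5 — cost 10×6 + 3×11 + 8×5 = 133
  Shipping 193, fixed 257 → total 450.
  Any other capacity-feasible assignment to {#3, #4} ships for at least 193.
Compare {#2, #4}: its best feasible assignment gives total 480.
Compare {#1, #2, #3}: its best feasible assignment gives total 488.
Every other set of open sites that can feasibly serve all demand totals ≥ 480 even under its best assignment. Minimum: 450.

450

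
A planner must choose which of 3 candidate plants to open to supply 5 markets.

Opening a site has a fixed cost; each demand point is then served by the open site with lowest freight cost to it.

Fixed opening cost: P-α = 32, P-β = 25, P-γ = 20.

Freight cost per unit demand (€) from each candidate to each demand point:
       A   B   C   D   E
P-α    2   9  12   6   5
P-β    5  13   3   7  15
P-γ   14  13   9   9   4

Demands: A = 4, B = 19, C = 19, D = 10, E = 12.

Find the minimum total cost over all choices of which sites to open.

413

Open {P-α, P-β}: assign each demand point to its cheapest open site.
  A→P-α 4×2=8, B→P-α 19×9=171, C→P-β 19×3=57, D→P-α 10×6=60, E→P-α 12×5=60
  freight cost 356, fixed 57 → total 413.
Compare {P-α, P-β, P-γ}: freight cost 344 + fixed 77 = 421.
Compare {P-β, P-γ}: freight cost 442 + fixed 45 = 487.
Compare {P-α, P-γ}: freight cost 458 + fixed 52 = 510.
All other subsets cost ≥ 421. Minimum total cost: 413.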